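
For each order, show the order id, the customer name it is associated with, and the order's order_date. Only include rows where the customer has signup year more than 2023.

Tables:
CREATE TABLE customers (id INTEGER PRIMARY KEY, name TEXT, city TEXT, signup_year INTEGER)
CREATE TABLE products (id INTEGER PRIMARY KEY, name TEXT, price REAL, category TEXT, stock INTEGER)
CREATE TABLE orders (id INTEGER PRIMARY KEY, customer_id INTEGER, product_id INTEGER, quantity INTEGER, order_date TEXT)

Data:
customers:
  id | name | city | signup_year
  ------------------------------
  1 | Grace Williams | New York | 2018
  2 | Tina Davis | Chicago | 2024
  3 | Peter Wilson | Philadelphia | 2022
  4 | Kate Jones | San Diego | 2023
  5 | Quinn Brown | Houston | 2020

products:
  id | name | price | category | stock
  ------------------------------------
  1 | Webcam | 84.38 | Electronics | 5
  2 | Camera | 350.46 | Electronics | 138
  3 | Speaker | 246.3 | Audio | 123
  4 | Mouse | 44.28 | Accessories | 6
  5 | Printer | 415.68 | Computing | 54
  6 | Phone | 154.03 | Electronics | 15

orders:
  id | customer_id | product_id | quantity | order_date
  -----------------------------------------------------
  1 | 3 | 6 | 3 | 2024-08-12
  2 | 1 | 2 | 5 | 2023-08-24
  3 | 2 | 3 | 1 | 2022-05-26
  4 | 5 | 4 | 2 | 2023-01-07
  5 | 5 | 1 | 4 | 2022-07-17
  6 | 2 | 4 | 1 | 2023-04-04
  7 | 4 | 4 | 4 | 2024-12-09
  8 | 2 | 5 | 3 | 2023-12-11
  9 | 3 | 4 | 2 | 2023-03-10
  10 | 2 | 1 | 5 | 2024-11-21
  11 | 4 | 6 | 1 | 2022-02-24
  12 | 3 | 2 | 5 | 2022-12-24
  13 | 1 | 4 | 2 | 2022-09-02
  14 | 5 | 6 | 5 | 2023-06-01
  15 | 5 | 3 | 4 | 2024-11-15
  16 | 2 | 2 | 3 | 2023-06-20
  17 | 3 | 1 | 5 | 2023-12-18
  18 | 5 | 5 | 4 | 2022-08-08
SELECT c.id, p.name AS customer, c.order_date FROM orders c JOIN customers p ON c.customer_id = p.id WHERE p.signup_year > 2023

Execution result:
id | customer | order_date
3 | Tina Davis | 2022-05-26
6 | Tina Davis | 2023-04-04
8 | Tina Davis | 2023-12-11
10 | Tina Davis | 2024-11-21
16 | Tina Davis | 2023-06-20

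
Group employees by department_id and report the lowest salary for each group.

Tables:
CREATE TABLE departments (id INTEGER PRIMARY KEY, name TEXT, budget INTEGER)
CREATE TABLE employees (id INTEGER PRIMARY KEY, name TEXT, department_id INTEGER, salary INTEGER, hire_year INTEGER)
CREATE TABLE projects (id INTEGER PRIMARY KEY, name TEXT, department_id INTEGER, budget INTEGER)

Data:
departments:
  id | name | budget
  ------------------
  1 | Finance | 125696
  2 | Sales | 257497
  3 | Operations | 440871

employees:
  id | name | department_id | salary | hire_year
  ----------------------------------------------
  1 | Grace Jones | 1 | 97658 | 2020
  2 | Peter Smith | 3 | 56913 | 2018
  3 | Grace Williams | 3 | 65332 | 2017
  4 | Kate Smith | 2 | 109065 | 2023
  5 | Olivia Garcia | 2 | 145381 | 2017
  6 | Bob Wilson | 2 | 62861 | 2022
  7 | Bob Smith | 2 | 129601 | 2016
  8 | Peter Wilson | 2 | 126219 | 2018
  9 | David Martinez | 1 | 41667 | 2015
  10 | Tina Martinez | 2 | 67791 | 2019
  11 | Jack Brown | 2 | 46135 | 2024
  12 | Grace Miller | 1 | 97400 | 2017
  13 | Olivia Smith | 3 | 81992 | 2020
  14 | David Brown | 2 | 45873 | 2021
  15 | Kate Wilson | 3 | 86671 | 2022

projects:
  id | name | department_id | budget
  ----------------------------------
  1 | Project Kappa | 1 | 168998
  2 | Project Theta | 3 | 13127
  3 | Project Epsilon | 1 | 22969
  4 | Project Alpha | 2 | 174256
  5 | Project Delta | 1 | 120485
SELECT department_id, MIN(salary) AS min_salary FROM employees GROUP BY department_id

Execution result:
department_id | min_salary
1 | 41667
2 | 45873
3 | 56913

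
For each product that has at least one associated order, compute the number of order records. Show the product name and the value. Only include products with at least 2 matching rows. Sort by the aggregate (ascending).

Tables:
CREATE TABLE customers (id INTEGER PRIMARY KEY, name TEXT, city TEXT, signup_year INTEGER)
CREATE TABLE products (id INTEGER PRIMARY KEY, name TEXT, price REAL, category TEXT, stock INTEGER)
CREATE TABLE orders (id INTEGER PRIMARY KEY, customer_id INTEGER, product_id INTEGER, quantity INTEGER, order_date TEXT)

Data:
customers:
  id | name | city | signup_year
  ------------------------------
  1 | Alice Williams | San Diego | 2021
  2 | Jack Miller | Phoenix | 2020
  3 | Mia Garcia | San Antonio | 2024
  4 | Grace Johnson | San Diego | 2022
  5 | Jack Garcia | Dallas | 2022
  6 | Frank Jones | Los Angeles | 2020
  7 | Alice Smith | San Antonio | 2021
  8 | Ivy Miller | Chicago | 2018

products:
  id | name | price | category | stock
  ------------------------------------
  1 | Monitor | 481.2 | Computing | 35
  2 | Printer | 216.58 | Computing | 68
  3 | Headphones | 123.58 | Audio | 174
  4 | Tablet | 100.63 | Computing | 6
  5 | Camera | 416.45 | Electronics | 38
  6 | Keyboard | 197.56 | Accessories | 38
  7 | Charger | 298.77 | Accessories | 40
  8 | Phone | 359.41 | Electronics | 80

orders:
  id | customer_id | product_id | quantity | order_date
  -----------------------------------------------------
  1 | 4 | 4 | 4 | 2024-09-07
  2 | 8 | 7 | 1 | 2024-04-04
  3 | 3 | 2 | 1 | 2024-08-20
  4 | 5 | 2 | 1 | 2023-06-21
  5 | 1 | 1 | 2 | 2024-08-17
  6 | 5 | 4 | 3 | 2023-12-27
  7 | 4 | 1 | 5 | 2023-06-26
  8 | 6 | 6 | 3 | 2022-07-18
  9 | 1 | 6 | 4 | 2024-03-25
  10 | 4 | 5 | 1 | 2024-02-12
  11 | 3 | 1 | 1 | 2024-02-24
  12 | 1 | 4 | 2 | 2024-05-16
SELECT p.name, COUNT(*) AS n FROM orders c JOIN products p ON c.product_id = p.id GROUP BY p.id, p.name HAVING COUNT(*) >= 2 ORDER BY n ASC

Execution result:
name | n
Printer | 2
Keyboard | 2
Monitor | 3
Tablet | 3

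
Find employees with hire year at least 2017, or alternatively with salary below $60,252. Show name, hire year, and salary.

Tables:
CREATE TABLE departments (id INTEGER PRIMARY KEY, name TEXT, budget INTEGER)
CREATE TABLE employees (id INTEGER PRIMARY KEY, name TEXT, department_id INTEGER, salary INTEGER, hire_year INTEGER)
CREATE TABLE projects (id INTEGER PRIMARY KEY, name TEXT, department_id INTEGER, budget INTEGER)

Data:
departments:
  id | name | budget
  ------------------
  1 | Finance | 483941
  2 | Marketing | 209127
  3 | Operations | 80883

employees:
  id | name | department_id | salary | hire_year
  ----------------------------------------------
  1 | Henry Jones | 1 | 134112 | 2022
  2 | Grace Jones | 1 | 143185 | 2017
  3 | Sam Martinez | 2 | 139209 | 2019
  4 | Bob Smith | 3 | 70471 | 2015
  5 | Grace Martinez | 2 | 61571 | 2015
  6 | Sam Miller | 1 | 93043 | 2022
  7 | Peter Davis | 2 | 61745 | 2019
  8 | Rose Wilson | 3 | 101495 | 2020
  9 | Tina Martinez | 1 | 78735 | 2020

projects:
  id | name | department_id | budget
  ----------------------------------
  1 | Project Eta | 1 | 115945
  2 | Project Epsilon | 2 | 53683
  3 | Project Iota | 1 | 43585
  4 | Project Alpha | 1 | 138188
SELECT name, hire_year, salary FROM employees WHERE hire_year >= 2017 OR salary < 60252

Execution result:
name | hire_year | salary
Henry Jones | 2022 | 134112
Grace Jones | 2017 | 143185
Sam Martinez | 2019 | 139209
Sam Miller | 2022 | 93043
Peter Davis | 2019 | 61745
Rose Wilson | 2020 | 101495
Tina Martinez | 2020 | 78735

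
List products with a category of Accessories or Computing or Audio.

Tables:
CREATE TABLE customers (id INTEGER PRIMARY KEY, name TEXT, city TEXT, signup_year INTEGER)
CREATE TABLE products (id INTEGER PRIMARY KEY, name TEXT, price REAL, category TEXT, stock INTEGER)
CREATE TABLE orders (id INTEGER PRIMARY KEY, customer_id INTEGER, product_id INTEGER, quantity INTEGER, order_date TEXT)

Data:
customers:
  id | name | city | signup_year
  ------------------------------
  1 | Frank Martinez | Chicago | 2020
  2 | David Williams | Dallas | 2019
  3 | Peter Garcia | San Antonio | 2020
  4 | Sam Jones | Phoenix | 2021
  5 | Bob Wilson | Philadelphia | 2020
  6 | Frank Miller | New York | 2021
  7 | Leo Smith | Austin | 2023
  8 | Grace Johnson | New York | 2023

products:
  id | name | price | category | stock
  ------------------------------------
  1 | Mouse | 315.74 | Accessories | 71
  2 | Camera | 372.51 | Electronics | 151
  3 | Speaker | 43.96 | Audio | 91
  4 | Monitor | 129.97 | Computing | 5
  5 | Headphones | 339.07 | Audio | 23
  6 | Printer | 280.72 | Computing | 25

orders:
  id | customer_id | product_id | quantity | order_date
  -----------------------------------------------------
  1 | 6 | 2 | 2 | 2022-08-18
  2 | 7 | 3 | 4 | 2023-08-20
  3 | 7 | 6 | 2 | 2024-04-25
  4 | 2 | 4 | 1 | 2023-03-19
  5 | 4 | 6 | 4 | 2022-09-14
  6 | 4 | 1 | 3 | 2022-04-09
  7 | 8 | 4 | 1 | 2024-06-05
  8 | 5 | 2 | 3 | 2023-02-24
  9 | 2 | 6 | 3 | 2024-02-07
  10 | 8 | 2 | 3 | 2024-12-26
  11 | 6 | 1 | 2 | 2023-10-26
SELECT name, category FROM products WHERE category IN ('Accessories', 'Computing', 'Audio')

Execution result:
name | category
Mouse | Accessories
Speaker | Audio
Monitor | Computing
Headphones | Audio
Printer | Computing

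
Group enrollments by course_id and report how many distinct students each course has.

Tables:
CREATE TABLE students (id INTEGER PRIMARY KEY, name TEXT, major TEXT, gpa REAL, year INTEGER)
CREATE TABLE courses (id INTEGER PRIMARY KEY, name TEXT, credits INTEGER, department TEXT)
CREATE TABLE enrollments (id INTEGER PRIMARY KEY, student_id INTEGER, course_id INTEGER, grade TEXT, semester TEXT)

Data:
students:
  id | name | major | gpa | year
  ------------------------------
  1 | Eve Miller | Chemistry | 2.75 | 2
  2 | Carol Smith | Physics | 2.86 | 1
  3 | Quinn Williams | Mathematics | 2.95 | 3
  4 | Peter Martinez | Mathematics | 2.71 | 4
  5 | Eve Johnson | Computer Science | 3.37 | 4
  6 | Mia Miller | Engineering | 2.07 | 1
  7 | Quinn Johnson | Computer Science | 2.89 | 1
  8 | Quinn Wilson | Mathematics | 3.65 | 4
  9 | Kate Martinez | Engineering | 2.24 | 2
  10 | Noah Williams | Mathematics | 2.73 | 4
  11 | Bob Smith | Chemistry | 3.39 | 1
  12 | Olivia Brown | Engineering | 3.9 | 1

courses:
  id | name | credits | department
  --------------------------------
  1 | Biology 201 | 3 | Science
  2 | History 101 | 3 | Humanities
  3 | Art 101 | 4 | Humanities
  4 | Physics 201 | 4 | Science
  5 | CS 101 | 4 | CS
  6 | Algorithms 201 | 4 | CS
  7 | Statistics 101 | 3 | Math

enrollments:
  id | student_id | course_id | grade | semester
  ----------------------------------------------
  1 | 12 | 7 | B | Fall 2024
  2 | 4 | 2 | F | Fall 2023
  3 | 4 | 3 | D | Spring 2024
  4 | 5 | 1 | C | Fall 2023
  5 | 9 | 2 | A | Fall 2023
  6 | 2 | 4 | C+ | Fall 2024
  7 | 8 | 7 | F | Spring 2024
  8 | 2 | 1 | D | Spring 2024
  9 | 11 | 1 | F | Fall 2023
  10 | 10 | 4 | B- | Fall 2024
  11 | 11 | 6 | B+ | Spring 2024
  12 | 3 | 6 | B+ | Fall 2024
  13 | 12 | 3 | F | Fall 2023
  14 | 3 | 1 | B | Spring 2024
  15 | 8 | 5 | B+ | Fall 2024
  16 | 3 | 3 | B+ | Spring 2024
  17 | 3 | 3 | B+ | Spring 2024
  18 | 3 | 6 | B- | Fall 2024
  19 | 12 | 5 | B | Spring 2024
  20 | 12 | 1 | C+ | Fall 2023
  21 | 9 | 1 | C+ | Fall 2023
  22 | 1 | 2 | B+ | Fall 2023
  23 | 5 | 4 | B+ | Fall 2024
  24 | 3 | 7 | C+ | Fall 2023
SELECT course_id, COUNT(DISTINCT student_id) AS distinct_student_count FROM enrollments GROUP BY course_id

Execution result:
course_id | distinct_student_count
1 | 6
2 | 3
3 | 3
4 | 3
5 | 2
6 | 2
7 | 3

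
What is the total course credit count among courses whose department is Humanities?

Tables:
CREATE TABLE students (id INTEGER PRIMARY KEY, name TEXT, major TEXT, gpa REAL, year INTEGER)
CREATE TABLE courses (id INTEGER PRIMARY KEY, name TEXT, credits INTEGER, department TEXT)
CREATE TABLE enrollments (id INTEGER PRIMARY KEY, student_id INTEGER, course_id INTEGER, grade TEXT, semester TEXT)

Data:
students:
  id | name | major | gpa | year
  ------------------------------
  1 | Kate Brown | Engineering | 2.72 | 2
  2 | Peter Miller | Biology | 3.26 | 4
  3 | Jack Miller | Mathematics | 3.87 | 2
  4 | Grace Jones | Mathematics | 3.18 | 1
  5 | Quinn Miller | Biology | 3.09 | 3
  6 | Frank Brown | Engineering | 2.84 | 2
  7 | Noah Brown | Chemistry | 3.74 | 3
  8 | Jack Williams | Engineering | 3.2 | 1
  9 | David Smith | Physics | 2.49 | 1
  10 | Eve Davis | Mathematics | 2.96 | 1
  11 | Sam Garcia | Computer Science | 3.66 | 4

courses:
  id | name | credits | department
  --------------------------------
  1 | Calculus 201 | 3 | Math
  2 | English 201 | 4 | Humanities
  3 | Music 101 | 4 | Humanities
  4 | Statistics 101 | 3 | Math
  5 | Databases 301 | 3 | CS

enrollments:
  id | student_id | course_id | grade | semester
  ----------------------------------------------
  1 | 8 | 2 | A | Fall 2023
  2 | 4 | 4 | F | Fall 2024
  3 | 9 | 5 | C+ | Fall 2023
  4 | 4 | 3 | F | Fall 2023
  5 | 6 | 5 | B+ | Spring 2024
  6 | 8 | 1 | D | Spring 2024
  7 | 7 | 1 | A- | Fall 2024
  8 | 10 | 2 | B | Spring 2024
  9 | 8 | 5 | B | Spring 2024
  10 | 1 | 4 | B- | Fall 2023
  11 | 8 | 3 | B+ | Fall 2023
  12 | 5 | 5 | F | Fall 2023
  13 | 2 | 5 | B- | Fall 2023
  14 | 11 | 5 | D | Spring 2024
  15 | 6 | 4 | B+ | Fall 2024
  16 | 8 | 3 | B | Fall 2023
SELECT SUM(credits) FROM courses WHERE department = 'Humanities'

Execution result:
8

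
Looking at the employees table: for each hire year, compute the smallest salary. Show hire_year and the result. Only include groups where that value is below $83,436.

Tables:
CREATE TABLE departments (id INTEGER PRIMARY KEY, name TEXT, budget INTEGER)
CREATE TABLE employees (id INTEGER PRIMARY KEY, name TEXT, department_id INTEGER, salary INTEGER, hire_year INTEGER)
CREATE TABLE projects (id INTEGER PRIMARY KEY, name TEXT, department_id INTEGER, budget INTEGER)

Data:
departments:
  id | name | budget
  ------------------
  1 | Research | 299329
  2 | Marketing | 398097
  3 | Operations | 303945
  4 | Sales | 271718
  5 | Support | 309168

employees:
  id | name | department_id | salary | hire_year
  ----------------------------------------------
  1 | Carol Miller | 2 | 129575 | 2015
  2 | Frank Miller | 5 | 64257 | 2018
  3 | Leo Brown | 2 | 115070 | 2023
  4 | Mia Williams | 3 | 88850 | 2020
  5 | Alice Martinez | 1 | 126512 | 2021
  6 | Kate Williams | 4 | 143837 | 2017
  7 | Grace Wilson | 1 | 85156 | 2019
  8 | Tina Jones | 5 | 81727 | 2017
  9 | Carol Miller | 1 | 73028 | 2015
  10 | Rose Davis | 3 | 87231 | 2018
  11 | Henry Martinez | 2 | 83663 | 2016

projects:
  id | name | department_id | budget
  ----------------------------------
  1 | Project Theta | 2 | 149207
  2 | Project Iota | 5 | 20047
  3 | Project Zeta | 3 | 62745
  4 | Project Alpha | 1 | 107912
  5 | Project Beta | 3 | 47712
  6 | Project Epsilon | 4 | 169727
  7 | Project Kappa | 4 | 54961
SELECT hire_year, MIN(salary) AS min_salary FROM employees GROUP BY hire_year HAVING MIN(salary) < 83436

Execution result:
hire_year | min_salary
2015 | 73028
2017 | 81727
2018 | 64257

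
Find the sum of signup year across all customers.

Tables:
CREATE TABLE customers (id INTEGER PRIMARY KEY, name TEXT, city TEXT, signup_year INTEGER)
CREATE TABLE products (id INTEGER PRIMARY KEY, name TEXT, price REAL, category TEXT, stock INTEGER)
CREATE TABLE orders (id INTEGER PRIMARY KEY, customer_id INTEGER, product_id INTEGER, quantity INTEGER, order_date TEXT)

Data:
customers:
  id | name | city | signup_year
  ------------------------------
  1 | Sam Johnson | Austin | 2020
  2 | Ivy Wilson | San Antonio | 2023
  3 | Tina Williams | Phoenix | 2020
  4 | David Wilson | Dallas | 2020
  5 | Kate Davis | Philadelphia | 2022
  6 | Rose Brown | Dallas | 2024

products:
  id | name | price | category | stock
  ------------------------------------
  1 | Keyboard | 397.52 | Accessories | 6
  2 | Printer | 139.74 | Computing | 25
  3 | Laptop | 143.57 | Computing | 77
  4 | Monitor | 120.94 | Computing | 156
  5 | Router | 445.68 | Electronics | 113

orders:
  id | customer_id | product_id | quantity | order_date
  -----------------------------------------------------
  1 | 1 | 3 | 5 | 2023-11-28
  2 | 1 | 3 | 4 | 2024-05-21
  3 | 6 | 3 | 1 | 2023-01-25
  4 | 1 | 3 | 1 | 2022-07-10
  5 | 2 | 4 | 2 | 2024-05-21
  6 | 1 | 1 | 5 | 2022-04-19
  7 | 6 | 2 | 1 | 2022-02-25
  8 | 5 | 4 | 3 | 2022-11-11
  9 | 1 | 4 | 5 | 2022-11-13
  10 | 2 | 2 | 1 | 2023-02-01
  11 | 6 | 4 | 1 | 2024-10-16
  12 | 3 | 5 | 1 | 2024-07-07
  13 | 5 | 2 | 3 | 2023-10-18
SELECT SUM(signup_year) FROM customers

Execution result:
12129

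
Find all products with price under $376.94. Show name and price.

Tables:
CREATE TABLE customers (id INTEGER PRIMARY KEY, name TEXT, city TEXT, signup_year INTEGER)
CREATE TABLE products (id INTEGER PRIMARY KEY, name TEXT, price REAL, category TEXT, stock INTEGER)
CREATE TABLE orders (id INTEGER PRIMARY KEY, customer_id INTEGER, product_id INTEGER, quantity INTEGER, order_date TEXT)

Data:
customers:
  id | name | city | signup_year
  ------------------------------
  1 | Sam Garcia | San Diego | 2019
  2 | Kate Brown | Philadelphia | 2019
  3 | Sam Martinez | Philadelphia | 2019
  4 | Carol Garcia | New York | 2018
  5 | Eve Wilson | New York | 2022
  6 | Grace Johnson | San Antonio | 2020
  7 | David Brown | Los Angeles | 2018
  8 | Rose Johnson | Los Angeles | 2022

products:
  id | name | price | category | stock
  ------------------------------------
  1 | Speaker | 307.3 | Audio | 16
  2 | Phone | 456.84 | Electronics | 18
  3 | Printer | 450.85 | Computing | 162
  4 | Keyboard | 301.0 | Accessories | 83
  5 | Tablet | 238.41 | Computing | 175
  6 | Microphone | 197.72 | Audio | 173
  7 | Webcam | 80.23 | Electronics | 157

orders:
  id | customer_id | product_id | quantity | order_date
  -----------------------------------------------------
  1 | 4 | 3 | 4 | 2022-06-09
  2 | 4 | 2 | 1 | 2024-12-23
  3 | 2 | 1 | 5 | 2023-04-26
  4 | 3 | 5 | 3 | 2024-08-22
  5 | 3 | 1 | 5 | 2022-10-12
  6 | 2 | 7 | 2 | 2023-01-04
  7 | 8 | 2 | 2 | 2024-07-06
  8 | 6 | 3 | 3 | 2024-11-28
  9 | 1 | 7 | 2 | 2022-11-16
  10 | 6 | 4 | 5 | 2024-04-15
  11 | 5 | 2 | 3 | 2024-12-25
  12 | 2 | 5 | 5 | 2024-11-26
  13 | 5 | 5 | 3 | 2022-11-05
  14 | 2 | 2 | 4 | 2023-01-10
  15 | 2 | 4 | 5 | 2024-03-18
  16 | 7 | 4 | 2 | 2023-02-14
SELECT name, price FROM products WHERE price < 376.94

Execution result:
name | price
Speaker | 307.30
Keyboard | 301.00
Tablet | 238.41
Microphone | 197.72
Webcam | 80.23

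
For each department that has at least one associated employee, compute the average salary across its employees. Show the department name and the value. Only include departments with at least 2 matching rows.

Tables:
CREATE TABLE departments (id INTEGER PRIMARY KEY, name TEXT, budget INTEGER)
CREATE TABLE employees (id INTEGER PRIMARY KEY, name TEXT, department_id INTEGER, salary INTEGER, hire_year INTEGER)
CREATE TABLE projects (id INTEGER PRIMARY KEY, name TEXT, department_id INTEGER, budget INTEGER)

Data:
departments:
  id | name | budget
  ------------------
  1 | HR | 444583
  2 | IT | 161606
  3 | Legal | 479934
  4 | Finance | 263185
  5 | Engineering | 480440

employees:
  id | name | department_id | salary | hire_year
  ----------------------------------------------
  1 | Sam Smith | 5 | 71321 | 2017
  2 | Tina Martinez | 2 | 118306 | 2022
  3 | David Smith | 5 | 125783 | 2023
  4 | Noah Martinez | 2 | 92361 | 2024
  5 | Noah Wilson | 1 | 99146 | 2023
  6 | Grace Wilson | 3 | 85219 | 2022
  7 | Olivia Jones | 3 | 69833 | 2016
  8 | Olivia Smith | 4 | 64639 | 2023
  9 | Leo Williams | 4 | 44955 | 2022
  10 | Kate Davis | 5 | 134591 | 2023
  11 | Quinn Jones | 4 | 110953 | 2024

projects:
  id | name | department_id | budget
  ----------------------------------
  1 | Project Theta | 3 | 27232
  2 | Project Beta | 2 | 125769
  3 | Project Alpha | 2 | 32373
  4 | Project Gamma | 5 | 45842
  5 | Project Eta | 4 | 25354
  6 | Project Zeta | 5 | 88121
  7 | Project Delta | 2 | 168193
SELECT p.name, AVG(c.salary) AS avg_salary FROM employees c JOIN departments p ON c.department_id = p.id GROUP BY p.id, p.name HAVING COUNT(*) >= 2

Execution result:
name | avg_salary
IT | 105333.50
Legal | 77526.00
Finance | 73515.67
Engineering | 110565.00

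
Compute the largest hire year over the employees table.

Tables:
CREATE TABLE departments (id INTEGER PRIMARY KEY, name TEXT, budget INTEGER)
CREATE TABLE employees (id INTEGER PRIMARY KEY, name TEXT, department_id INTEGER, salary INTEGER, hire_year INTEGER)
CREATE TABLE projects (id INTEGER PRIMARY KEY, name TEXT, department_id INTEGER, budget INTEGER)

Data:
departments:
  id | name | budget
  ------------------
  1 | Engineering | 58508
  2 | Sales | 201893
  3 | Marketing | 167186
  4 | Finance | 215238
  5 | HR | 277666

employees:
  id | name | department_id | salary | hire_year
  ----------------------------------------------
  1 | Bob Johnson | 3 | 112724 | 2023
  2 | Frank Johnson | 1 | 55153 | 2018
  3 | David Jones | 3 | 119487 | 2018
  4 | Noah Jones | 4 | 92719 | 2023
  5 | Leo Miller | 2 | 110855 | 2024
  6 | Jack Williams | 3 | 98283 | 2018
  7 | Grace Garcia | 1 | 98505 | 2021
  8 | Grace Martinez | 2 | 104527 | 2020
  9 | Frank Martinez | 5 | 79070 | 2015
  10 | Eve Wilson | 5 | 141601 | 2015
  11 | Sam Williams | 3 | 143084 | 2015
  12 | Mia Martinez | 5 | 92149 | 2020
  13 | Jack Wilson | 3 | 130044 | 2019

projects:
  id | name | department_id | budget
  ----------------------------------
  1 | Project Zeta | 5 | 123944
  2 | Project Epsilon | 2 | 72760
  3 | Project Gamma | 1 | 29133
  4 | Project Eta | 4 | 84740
SELECT MAX(hire_year) FROM employees

Execution result:
2024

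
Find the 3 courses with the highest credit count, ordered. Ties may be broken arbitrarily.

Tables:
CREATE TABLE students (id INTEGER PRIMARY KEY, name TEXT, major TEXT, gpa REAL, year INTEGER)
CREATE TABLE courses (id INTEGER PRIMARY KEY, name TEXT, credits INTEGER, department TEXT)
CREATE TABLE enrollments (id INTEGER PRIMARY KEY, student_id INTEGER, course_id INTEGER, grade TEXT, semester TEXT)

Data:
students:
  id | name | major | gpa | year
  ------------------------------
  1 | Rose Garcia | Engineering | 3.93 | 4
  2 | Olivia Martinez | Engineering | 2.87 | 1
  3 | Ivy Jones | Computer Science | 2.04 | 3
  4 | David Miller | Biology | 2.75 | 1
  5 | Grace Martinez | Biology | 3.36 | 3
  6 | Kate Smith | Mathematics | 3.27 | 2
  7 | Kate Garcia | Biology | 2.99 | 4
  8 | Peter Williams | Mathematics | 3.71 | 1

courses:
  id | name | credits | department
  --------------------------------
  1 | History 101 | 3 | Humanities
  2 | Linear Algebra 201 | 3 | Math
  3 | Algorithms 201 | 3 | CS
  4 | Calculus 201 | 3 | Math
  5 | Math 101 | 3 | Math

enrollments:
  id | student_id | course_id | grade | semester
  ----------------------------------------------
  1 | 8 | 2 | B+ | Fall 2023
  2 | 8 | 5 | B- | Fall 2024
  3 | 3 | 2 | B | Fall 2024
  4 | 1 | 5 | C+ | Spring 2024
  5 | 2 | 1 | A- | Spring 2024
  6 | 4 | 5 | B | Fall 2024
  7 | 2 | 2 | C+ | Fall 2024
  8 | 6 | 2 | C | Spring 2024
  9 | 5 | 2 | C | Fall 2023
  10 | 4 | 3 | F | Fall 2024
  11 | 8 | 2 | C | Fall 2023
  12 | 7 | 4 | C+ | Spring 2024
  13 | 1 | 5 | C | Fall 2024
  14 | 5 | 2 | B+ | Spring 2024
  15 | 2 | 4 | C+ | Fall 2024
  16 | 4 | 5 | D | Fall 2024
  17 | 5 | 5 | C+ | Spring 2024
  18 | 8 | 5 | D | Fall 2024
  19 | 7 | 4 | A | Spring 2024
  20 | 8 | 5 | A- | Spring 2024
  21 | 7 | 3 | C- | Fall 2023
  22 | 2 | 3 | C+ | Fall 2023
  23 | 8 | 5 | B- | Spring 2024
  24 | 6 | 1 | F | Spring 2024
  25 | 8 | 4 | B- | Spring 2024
SELECT name, credits FROM courses ORDER BY credits DESC LIMIT 3

Execution result:
name | credits
History 101 | 3
Linear Algebra 201 | 3
Algorithms 201 | 3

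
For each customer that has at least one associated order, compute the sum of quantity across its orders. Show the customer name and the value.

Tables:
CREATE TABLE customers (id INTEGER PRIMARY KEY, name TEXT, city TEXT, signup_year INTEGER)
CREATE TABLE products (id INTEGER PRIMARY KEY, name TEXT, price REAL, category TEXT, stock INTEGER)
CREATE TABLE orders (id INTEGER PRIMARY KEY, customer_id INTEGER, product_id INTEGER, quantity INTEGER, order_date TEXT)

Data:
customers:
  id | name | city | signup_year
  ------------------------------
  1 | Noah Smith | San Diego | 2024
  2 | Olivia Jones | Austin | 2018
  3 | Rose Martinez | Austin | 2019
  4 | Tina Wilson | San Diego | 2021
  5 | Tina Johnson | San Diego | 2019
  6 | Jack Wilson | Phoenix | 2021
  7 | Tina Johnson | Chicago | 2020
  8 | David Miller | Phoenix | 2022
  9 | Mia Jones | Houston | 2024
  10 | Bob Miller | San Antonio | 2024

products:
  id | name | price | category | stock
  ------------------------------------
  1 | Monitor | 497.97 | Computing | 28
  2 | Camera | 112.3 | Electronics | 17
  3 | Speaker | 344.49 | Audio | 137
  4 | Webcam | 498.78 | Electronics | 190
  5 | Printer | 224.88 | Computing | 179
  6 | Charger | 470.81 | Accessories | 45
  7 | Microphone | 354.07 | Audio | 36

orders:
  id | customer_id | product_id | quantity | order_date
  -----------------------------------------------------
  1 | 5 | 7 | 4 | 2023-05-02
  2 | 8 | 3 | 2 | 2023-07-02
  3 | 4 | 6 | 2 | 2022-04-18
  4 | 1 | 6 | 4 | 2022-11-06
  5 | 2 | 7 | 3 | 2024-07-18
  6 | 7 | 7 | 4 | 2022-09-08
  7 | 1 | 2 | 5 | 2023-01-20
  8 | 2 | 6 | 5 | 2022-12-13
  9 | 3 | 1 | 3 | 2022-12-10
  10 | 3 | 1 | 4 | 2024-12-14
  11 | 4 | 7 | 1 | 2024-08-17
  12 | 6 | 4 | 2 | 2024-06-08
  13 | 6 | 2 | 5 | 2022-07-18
SELECT p.name, SUM(c.quantity) AS sum_quantity FROM orders c JOIN customers p ON c.customer_id = p.id GROUP BY p.id, p.name

Execution result:
name | sum_quantity
Noah Smith | 9
Olivia Jones | 8
Rose Martinez | 7
Tina Wilson | 3
Tina Johnson | 4
Jack Wilson | 7
Tina Johnson | 4
David Miller | 2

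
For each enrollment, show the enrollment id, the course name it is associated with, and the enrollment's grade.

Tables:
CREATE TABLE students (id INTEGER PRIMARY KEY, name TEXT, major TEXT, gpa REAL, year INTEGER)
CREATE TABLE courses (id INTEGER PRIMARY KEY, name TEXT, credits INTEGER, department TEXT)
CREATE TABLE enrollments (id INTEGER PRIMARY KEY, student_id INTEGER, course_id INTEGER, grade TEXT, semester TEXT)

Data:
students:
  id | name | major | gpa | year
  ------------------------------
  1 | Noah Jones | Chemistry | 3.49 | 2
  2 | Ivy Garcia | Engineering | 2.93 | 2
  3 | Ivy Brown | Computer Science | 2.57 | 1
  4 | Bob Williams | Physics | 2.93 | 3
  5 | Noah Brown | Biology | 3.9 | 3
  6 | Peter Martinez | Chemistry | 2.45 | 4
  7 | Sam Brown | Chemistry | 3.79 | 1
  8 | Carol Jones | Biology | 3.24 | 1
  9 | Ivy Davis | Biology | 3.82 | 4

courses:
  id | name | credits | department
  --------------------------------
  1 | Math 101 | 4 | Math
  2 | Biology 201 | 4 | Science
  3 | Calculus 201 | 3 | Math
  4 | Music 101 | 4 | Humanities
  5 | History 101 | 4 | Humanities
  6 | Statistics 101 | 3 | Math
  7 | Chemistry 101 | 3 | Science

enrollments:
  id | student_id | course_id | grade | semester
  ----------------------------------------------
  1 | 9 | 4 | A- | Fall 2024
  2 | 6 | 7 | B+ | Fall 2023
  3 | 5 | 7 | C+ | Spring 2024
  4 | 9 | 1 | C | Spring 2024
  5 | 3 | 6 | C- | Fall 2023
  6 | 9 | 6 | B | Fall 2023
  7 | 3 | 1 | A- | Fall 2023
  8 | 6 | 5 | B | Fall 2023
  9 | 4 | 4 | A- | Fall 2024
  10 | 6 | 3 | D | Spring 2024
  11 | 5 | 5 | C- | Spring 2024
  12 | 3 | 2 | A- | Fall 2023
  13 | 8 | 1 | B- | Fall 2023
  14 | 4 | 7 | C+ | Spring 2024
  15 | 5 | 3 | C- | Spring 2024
SELECT c.id, p.name AS course, c.grade FROM enrollments c JOIN courses p ON c.course_id = p.id

Execution result:
id | course | grade
1 | Music 101 | A-
2 | Chemistry 101 | B+
3 | Chemistry 101 | C+
4 | Math 101 | C
5 | Statistics 101 | C-
6 | Statistics 101 | B
7 | Math 101 | A-
8 | History 101 | B
9 | Music 101 | A-
10 | Calculus 201 | D
11 | History 101 | C-
12 | Biology 201 | A-
13 | Math 101 | B-
14 | Chemistry 101 | C+
15 | Calculus 201 | C-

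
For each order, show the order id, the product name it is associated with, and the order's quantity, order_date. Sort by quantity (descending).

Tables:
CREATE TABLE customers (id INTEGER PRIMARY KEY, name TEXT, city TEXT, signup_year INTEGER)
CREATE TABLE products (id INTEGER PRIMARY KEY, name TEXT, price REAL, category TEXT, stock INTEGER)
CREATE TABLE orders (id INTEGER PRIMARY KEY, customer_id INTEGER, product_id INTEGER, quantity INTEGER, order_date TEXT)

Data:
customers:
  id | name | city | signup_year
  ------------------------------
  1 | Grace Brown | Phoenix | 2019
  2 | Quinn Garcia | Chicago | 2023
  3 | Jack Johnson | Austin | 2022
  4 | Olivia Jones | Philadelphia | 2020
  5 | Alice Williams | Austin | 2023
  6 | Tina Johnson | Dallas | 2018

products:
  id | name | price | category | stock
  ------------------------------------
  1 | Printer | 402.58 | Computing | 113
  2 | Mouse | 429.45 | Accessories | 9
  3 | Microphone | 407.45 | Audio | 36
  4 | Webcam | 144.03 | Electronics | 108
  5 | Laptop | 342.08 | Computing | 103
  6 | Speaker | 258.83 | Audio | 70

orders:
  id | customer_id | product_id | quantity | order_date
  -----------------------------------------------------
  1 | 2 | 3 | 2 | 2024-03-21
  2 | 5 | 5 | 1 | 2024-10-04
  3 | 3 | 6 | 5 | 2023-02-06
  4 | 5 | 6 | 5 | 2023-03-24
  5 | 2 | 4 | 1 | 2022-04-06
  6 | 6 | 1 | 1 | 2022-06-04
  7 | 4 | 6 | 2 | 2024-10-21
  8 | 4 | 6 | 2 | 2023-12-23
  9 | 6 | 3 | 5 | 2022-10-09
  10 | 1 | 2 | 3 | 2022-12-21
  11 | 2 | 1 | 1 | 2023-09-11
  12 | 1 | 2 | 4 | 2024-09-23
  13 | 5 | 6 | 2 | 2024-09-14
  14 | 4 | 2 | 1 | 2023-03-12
SELECT c.id, p.name AS product, c.quantity, c.order_date FROM orders c JOIN products p ON c.product_id = p.id ORDER BY c.quantity DESC

Execution result:
id | product | quantity | order_date
3 | Speaker | 5 | 2023-02-06
4 | Speaker | 5 | 2023-03-24
9 | Microphone | 5 | 2022-10-09
12 | Mouse | 4 | 2024-09-23
10 | Mouse | 3 | 2022-12-21
1 | Microphone | 2 | 2024-03-21
7 | Speaker | 2 | 2024-10-21
8 | Speaker | 2 | 2023-12-23
13 | Speaker | 2 | 2024-09-14
2 | Laptop | 1 | 2024-10-04
5 | Webcam | 1 | 2022-04-06
6 | Printer | 1 | 2022-06-04
11 | Printer | 1 | 2023-09-11
14 | Mouse | 1 | 2023-03-12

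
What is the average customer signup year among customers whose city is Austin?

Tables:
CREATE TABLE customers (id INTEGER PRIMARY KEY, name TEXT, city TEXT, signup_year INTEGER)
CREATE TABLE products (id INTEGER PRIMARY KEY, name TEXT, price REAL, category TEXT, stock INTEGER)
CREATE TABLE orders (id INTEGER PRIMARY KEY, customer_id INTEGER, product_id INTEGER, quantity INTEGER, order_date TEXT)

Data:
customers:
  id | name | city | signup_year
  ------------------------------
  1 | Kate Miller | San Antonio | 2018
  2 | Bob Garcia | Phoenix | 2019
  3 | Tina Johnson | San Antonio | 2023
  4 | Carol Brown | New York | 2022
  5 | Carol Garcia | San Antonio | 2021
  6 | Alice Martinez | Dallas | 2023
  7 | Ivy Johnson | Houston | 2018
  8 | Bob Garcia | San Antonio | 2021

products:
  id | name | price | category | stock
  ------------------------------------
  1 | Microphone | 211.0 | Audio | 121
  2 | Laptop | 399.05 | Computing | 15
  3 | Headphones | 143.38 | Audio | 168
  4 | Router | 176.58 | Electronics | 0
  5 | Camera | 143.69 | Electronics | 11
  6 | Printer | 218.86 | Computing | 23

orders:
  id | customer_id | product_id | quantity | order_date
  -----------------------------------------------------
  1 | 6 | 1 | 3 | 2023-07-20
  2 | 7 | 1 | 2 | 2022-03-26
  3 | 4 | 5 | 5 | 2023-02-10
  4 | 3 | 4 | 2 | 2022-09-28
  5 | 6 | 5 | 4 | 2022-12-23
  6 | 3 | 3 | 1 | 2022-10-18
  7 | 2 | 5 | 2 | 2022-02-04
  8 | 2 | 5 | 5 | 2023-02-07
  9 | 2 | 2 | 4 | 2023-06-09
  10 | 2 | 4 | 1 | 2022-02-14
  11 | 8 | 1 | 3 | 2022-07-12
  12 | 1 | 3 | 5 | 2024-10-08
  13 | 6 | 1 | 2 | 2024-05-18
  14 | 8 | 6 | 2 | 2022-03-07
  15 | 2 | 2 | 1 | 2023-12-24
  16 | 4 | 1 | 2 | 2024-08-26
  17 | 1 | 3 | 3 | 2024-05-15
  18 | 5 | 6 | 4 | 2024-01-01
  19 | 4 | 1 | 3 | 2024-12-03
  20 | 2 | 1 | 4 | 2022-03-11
SELECT AVG(signup_year) FROM customers WHERE city = 'Austin'

Execution result:
NULL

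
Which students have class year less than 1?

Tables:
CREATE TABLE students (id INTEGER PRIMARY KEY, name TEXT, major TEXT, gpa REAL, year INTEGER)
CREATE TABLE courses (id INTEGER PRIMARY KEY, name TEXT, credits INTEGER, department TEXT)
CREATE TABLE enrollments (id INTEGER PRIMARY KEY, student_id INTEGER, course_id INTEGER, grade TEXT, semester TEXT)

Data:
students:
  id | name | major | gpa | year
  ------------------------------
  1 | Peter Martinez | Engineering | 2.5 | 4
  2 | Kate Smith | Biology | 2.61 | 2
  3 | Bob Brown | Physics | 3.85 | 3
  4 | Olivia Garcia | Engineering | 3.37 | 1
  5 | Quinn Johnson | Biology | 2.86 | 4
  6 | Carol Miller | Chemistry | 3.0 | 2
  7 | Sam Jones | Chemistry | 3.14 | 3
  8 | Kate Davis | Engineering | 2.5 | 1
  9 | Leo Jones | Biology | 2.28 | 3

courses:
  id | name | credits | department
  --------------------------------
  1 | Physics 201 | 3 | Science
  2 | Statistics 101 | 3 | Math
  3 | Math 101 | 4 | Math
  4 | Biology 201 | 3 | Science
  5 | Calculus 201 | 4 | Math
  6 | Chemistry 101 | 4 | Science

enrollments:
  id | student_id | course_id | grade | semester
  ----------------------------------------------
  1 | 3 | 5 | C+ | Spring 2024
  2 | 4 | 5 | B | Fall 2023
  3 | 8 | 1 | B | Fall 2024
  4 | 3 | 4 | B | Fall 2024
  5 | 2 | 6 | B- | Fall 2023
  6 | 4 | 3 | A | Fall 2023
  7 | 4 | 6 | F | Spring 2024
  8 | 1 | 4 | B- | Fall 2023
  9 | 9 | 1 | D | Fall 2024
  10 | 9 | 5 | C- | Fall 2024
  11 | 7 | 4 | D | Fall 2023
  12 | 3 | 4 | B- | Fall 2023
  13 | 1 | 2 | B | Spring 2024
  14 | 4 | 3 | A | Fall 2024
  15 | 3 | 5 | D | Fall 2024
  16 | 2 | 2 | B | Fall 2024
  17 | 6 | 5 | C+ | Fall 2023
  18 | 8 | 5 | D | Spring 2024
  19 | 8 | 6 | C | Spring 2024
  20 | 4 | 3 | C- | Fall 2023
SELECT name, year FROM students WHERE year < 1

Execution result:
(no rows)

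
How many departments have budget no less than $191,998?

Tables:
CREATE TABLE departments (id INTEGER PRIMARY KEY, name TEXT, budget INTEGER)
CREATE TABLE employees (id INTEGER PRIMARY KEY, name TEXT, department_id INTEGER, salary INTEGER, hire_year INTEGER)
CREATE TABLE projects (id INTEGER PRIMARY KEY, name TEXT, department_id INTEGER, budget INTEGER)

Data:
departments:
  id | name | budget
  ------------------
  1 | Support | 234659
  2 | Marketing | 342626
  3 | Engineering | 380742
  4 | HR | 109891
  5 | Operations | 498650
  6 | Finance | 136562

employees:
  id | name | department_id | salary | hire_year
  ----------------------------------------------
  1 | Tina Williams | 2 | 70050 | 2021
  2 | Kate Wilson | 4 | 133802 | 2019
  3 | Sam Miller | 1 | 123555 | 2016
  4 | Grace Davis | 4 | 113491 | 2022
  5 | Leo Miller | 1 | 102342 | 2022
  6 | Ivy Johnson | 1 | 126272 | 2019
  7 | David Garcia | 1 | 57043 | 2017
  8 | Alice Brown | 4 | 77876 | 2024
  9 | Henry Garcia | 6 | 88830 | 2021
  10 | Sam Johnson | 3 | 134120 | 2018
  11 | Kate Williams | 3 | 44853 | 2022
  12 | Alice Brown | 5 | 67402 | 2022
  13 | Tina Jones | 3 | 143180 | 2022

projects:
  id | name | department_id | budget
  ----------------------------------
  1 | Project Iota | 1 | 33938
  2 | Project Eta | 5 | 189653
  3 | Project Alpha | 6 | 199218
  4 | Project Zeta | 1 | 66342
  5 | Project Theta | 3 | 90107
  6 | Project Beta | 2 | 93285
SELECT COUNT(*) FROM departments WHERE budget >= 191998

Execution result:
4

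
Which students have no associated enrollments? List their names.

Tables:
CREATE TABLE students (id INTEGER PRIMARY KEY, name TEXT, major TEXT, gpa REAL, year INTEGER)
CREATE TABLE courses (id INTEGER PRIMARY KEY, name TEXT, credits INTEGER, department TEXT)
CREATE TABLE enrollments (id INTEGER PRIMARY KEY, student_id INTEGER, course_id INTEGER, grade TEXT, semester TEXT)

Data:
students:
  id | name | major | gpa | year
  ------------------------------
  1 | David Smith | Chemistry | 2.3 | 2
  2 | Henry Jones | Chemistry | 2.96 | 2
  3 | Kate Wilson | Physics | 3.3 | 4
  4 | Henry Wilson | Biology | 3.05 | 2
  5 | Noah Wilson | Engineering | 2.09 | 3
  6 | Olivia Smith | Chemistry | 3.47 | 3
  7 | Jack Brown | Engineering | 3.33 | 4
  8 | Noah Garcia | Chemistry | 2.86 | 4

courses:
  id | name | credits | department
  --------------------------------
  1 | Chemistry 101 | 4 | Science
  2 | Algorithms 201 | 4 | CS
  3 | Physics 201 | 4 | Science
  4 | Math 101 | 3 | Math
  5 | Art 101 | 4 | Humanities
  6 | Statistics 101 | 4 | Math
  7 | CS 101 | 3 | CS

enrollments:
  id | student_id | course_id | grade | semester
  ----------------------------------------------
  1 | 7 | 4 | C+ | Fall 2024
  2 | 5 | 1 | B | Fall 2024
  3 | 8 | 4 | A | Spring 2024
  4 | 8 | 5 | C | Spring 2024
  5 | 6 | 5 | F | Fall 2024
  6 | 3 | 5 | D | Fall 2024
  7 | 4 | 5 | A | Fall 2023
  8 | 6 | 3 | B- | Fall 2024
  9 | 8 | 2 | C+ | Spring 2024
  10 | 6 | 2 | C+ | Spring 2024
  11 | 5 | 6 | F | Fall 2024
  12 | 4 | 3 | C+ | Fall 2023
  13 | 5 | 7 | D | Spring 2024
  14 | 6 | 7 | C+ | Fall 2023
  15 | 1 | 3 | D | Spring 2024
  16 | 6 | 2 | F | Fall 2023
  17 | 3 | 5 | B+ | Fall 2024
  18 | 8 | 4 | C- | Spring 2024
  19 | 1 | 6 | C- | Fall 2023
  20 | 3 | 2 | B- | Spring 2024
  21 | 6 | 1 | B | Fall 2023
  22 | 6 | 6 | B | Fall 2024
SELECT p.name FROM students p LEFT JOIN enrollments c ON c.student_id = p.id WHERE c.id IS NULL

Execution result:
Henry Jones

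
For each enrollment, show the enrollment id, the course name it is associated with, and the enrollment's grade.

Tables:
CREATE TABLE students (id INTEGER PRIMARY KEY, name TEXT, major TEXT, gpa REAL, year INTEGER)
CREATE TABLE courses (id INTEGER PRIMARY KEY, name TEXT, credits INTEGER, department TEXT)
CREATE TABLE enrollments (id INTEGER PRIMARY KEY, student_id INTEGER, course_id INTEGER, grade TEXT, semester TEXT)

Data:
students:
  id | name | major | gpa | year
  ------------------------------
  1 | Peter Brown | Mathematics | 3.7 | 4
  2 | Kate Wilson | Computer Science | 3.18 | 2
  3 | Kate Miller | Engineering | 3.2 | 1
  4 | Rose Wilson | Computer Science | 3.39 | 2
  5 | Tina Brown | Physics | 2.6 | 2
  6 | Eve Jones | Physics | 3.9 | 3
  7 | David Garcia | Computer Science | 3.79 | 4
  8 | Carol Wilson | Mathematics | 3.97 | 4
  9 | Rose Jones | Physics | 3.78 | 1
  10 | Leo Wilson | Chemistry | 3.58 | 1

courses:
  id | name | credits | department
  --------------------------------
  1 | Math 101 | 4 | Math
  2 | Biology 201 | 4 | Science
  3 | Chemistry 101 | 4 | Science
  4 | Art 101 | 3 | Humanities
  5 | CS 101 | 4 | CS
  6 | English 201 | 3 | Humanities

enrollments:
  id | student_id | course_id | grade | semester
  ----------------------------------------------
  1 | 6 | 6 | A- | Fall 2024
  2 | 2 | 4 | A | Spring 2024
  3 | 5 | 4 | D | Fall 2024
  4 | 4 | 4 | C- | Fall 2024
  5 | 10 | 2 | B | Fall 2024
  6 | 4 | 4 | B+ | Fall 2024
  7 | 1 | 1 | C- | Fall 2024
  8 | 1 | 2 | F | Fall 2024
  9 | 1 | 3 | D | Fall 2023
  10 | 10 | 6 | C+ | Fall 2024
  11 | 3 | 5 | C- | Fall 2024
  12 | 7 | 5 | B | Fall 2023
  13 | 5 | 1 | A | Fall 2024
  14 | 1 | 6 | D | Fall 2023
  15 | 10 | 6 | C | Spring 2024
SELECT c.id, p.name AS course, c.grade FROM enrollments c JOIN courses p ON c.course_id = p.id

Execution result:
id | course | grade
1 | English 201 | A-
2 | Art 101 | A
3 | Art 101 | D
4 | Art 101 | C-
5 | Biology 201 | B
6 | Art 101 | B+
7 | Math 101 | C-
8 | Biology 201 | F
9 | Chemistry 101 | D
10 | English 201 | C+
11 | CS 101 | C-
12 | CS 101 | B
13 | Math 101 | A
14 | English 201 | D
15 | English 201 | C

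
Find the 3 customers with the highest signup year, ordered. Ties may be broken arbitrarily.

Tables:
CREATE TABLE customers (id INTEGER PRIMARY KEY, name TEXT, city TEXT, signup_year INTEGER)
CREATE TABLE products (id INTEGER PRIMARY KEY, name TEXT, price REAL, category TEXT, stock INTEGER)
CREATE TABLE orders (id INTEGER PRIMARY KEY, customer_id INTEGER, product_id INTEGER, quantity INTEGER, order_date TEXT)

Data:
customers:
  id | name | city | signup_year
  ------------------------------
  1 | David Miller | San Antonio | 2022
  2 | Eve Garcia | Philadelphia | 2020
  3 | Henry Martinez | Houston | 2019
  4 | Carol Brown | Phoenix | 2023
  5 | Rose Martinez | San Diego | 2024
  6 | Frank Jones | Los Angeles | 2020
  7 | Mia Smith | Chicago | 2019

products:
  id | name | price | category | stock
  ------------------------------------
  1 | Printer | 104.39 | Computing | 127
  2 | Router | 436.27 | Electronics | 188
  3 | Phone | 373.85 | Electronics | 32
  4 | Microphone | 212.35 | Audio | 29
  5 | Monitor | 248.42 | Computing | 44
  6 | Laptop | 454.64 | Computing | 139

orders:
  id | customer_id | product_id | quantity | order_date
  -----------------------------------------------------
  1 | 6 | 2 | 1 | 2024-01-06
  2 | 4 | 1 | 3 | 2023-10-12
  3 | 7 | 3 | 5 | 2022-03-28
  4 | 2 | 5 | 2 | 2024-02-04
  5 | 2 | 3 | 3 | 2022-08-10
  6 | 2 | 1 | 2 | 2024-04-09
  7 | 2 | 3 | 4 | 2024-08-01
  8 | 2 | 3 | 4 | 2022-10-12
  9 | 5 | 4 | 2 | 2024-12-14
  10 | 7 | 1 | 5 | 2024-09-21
SELECT name, signup_year FROM customers ORDER BY signup_year DESC LIMIT 3

Execution result:
name | signup_year
Rose Martinez | 2024
Carol Brown | 2023
David Miller | 2022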